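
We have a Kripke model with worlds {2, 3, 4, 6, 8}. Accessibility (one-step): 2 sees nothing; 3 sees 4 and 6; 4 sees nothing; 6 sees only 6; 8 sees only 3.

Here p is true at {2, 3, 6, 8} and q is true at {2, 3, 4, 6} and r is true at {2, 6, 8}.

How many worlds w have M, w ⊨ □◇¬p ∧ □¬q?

2: □◇¬p is T, □¬q is T. ✓
3: □◇¬p is F, □¬q is F. ✗
4: □◇¬p is T, □¬q is T. ✓
6: □◇¬p is F, □¬q is F. ✗
8: □◇¬p is T, □¬q is F. ✗
Satisfying worlds: {2, 4}.

2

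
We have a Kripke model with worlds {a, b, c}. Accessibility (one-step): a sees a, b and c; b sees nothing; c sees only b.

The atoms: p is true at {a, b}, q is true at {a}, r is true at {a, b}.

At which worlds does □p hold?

{b, c}

a: successors {a, b, c}; p there: a:T, b:T, c:F. ✗
b: no successors, so □p holds vacuously. ✓
c: successors {b}; p there: b:T. ✓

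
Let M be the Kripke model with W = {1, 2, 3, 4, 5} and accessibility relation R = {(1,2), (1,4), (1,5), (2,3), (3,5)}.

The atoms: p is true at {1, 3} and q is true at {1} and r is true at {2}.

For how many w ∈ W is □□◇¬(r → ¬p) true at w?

1: successors {2, 4, 5}; □◇¬(r → ¬p) there: 2:F, 4:T, 5:T. ✗
2: successors {3}; □◇¬(r → ¬p) there: 3:F. ✗
3: successors {5}; □◇¬(r → ¬p) there: 5:T. ✓
4: no successors, so □□◇¬(r → ¬p) holds vacuously. ✓
5: no successors, so □□◇¬(r → ¬p) holds vacuously. ✓
Satisfying worlds: {3, 4, 5}.

3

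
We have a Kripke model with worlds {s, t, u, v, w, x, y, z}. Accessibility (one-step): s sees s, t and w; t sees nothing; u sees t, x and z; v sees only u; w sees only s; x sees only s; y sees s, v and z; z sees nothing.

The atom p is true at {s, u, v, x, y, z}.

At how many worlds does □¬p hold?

s: successors {s, t, w}; ¬p there: s:F, t:T, w:T. ✗
t: no successors, so □¬p holds vacuously. ✓
u: successors {t, x, z}; ¬p there: t:T, x:F, z:F. ✗
v: successors {u}; ¬p there: u:F. ✗
w: successors {s}; ¬p there: s:F. ✗
x: successors {s}; ¬p there: s:F. ✗
y: successors {s, v, z}; ¬p there: s:F, v:F, z:F. ✗
z: no successors, so □¬p holds vacuously. ✓
Satisfying worlds: {t, z}.

2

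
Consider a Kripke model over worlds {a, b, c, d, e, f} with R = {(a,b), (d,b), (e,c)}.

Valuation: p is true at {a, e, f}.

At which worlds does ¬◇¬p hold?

{b, c, f}

a: ◇¬p is T. ✗
b: ◇¬p is F. ✓
c: ◇¬p is F. ✓
d: ◇¬p is T. ✗
e: ◇¬p is T. ✗
f: ◇¬p is F. ✓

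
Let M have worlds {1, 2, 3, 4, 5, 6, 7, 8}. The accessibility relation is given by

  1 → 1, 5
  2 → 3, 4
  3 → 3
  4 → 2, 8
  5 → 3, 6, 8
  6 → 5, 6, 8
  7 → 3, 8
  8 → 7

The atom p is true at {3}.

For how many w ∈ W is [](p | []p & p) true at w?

1: successors {1, 5}; p | []p & p there: 1:F, 5:F. ✗
2: successors {3, 4}; p | []p & p there: 3:T, 4:F. ✗
3: successors {3}; p | []p & p there: 3:T. ✓
4: successors {2, 8}; p | []p & p there: 2:F, 8:F. ✗
5: successors {3, 6, 8}; p | []p & p there: 3:T, 6:F, 8:F. ✗
6: successors {5, 6, 8}; p | []p & p there: 5:F, 6:F, 8:F. ✗
7: successors {3, 8}; p | []p & p there: 3:T, 8:F. ✗
8: successors {7}; p | []p & p there: 7:F. ✗
Satisfying worlds: {3}.

1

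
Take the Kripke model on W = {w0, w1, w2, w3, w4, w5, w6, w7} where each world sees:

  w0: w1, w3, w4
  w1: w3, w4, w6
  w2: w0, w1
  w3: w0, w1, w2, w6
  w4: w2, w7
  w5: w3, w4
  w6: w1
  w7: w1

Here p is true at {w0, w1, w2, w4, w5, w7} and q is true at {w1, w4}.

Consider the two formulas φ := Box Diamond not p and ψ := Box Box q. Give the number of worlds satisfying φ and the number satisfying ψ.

3 and 0

For Box Diamond not p:
w0: successors {w1, w3, w4}; Diamond not p there: w1:T, w3:T, w4:F. ✗
w1: successors {w3, w4, w6}; Diamond not p there: w3:T, w4:F, w6:F. ✗
w2: successors {w0, w1}; Diamond not p there: w0:T, w1:T. ✓
w3: successors {w0, w1, w2, w6}; Diamond not p there: w0:T, w1:T, w2:F, w6:F. ✗
w4: successors {w2, w7}; Diamond not p there: w2:F, w7:F. ✗
w5: successors {w3, w4}; Diamond not p there: w3:T, w4:F. ✗
w6: successors {w1}; Diamond not p there: w1:T. ✓
w7: successors {w1}; Diamond not p there: w1:T. ✓
— 3 worlds.
For Box Box q:
w0: successors {w1, w3, w4}; Box q there: w1:F, w3:F, w4:F. ✗
w1: successors {w3, w4, w6}; Box q there: w3:F, w4:F, w6:T. ✗
w2: successors {w0, w1}; Box q there: w0:F, w1:F. ✗
w3: successors {w0, w1, w2, w6}; Box q there: w0:F, w1:F, w2:F, w6:T. ✗
w4: successors {w2, w7}; Box q there: w2:F, w7:T. ✗
w5: successors {w3, w4}; Box q there: w3:F, w4:F. ✗
w6: successors {w1}; Box q there: w1:F. ✗
w7: successors {w1}; Box q there: w1:F. ✗
— 0 worlds.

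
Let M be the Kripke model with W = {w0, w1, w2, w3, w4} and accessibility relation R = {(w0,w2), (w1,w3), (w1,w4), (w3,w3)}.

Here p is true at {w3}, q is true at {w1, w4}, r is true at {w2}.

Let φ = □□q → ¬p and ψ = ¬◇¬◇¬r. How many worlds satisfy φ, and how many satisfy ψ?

5 and 3

For □□q → ¬p:
w0: □□q is T, ¬p is T. ✓
w1: □□q is F, ¬p is T. ✓
w2: □□q is T, ¬p is T. ✓
w3: □□q is F, ¬p is F. ✓
w4: □□q is T, ¬p is T. ✓
— 5 worlds.
For ¬◇¬◇¬r:
w0: ◇¬◇¬r is T. ✗
w1: ◇¬◇¬r is T. ✗
w2: ◇¬◇¬r is F. ✓
w3: ◇¬◇¬r is F. ✓
w4: ◇¬◇¬r is F. ✓
— 3 worlds.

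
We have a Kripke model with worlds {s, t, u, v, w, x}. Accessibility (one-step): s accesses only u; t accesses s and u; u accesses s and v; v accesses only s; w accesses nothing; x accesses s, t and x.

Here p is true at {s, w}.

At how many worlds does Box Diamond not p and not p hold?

3

s: Box Diamond not p is T, not p is F. ✗
t: Box Diamond not p is T, not p is T. ✓
u: Box Diamond not p is F, not p is T. ✗
v: Box Diamond not p is T, not p is T. ✓
w: Box Diamond not p is T, not p is F. ✗
x: Box Diamond not p is T, not p is T. ✓
Satisfying worlds: {t, v, x}.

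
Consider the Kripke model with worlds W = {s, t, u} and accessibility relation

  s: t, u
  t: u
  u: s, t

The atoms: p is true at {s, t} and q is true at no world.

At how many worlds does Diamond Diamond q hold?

0

s: successors {t, u}; Diamond q there: t:F, u:F. ✗
t: successors {u}; Diamond q there: u:F. ✗
u: successors {s, t}; Diamond q there: s:F, t:F. ✗
Satisfying worlds: ∅.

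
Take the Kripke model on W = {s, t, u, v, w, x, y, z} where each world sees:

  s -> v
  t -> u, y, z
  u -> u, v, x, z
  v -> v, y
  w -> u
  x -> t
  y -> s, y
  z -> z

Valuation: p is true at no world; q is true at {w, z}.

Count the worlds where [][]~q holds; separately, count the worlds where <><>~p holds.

3 and 8

For [][]~q:
s: successors {v}; []~q there: v:T. ✓
t: successors {u, y, z}; []~q there: u:F, y:T, z:F. ✗
u: successors {u, v, x, z}; []~q there: u:F, v:T, x:T, z:F. ✗
v: successors {v, y}; []~q there: v:T, y:T. ✓
w: successors {u}; []~q there: u:F. ✗
x: successors {t}; []~q there: t:F. ✗
y: successors {s, y}; []~q there: s:T, y:T. ✓
z: successors {z}; []~q there: z:F. ✗
— 3 worlds.
For <><>~p:
s: successors {v}; <>~p there: v:T. ✓
t: successors {u, y, z}; <>~p there: u:T, y:T, z:T. ✓
u: successors {u, v, x, z}; <>~p there: u:T, v:T, x:T, z:T. ✓
v: successors {v, y}; <>~p there: v:T, y:T. ✓
w: successors {u}; <>~p there: u:T. ✓
x: successors {t}; <>~p there: t:T. ✓
y: successors {s, y}; <>~p there: s:T, y:T. ✓
z: successors {z}; <>~p there: z:T. ✓
— 8 worlds.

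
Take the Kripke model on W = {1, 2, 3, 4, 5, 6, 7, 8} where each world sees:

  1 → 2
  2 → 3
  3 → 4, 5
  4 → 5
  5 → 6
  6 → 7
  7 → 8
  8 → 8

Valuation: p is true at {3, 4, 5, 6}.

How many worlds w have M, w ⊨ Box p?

4

1: successors {2}; p there: 2:F. ✗
2: successors {3}; p there: 3:T. ✓
3: successors {4, 5}; p there: 4:T, 5:T. ✓
4: successors {5}; p there: 5:T. ✓
5: successors {6}; p there: 6:T. ✓
6: successors {7}; p there: 7:F. ✗
7: successors {8}; p there: 8:F. ✗
8: successors {8}; p there: 8:F. ✗
Satisfying worlds: {2, 3, 4, 5}.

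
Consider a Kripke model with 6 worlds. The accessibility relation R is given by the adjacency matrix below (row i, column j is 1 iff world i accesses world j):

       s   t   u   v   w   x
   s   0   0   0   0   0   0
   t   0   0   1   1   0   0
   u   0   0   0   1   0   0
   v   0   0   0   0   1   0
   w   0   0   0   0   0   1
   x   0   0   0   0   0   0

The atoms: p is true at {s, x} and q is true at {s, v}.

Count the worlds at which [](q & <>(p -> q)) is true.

s: no successors, so [](q & <>(p -> q)) holds vacuously. ✓
t: successors {u, v}; q & <>(p -> q) there: u:F, v:T. ✗
u: successors {v}; q & <>(p -> q) there: v:T. ✓
v: successors {w}; q & <>(p -> q) there: w:F. ✗
w: successors {x}; q & <>(p -> q) there: x:F. ✗
x: no successors, so [](q & <>(p -> q)) holds vacuously. ✓
Satisfying worlds: {s, u, x}.

3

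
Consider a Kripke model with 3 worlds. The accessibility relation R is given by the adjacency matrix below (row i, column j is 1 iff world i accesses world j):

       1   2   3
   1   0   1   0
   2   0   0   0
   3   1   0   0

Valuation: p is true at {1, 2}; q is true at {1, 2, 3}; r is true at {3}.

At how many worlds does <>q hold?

1: successors {2}; q there: 2:T. ✓
2: no successors, so <>q fails. ✗
3: successors {1}; q there: 1:T. ✓
Satisfying worlds: {1, 3}.

2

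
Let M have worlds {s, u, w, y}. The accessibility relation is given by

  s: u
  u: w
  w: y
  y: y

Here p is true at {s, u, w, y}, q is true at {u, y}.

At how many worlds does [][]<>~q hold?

0

s: successors {u}; []<>~q there: u:F. ✗
u: successors {w}; []<>~q there: w:F. ✗
w: successors {y}; []<>~q there: y:F. ✗
y: successors {y}; []<>~q there: y:F. ✗
Satisfying worlds: ∅.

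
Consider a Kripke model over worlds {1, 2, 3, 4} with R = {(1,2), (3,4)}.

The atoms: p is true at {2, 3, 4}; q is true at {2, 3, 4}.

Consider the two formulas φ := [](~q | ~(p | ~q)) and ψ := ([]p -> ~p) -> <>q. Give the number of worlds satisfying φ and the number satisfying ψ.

For [](~q | ~(p | ~q)):
1: successors {2}; ~q | ~(p | ~q) there: 2:F. ✗
2: no successors, so [](~q | ~(p | ~q)) holds vacuously. ✓
3: successors {4}; ~q | ~(p | ~q) there: 4:F. ✗
4: no successors, so [](~q | ~(p | ~q)) holds vacuously. ✓
— 2 worlds.
For ([]p -> ~p) -> <>q:
1: []p -> ~p is T, <>q is T. ✓
2: []p -> ~p is F, <>q is F. ✓
3: []p -> ~p is F, <>q is T. ✓
4: []p -> ~p is F, <>q is F. ✓
— 4 worlds.

2 and 4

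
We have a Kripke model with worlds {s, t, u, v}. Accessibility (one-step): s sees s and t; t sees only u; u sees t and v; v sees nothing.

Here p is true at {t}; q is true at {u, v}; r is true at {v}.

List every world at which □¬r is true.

s: successors {s, t}; ¬r there: s:T, t:T. ✓
t: successors {u}; ¬r there: u:T. ✓
u: successors {t, v}; ¬r there: t:T, v:F. ✗
v: no successors, so □¬r holds vacuously. ✓

{s, t, v}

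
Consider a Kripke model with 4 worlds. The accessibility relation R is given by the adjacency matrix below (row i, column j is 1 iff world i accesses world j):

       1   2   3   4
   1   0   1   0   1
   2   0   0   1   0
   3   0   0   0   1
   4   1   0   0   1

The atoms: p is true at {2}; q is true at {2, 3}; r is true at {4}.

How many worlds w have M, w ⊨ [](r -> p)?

1

1: successors {2, 4}; r -> p there: 2:T, 4:F. ✗
2: successors {3}; r -> p there: 3:T. ✓
3: successors {4}; r -> p there: 4:F. ✗
4: successors {1, 4}; r -> p there: 1:T, 4:F. ✗
Satisfying worlds: {2}.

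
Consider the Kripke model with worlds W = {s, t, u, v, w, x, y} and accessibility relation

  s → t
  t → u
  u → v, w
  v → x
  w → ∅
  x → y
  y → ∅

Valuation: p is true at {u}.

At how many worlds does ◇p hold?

1

s: successors {t}; p there: t:F. ✗
t: successors {u}; p there: u:T. ✓
u: successors {v, w}; p there: v:F, w:F. ✗
v: successors {x}; p there: x:F. ✗
w: no successors, so ◇p fails. ✗
x: successors {y}; p there: y:F. ✗
y: no successors, so ◇p fails. ✗
Satisfying worlds: {t}.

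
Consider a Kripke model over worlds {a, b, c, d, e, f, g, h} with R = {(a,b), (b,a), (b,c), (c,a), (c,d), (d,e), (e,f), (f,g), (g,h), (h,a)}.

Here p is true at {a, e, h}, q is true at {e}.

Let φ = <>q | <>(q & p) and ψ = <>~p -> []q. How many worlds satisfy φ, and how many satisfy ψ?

For <>q | <>(q & p):
a: <>q is F, <>(q & p) is F. ✗
b: <>q is F, <>(q & p) is F. ✗
c: <>q is F, <>(q & p) is F. ✗
d: <>q is T, <>(q & p) is T. ✓
e: <>q is F, <>(q & p) is F. ✗
f: <>q is F, <>(q & p) is F. ✗
g: <>q is F, <>(q & p) is F. ✗
h: <>q is F, <>(q & p) is F. ✗
— 1 world.
For <>~p -> []q:
a: <>~p is T, []q is F. ✗
b: <>~p is T, []q is F. ✗
c: <>~p is T, []q is F. ✗
d: <>~p is F, []q is T. ✓
e: <>~p is T, []q is F. ✗
f: <>~p is T, []q is F. ✗
g: <>~p is F, []q is F. ✓
h: <>~p is F, []q is F. ✓
— 3 worlds.

1 and 3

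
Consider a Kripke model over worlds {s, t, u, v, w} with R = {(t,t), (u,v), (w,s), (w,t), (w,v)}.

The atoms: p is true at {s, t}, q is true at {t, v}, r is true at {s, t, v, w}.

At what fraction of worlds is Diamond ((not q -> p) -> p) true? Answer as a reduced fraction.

s: no successors, so Diamond ((not q -> p) -> p) fails. ✗
t: successors {t}; (not q -> p) -> p there: t:T. ✓
u: successors {v}; (not q -> p) -> p there: v:F. ✗
v: no successors, so Diamond ((not q -> p) -> p) fails. ✗
w: successors {s, t, v}; (not q -> p) -> p there: s:T, t:T, v:F. ✓
That's 2 of 5 worlds, so 2/5.

2/5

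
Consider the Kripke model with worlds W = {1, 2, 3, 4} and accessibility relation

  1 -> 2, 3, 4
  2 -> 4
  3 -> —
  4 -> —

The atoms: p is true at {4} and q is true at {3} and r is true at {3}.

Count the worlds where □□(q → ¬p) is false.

0

1: successors {2, 3, 4}; □(q → ¬p) there: 2:T, 3:T, 4:T. ✓
2: successors {4}; □(q → ¬p) there: 4:T. ✓
3: no successors, so □□(q → ¬p) holds vacuously. ✓
4: no successors, so □□(q → ¬p) holds vacuously. ✓
Satisfying worlds: {1, 2, 3, 4}.
So □□(q → ¬p) fails at the other 0 worlds.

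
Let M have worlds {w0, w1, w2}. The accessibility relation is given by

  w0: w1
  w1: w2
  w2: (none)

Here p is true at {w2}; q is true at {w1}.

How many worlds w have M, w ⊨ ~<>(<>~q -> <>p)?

1

w0: <>(<>~q -> <>p) is T. ✗
w1: <>(<>~q -> <>p) is T. ✗
w2: <>(<>~q -> <>p) is F. ✓
Satisfying worlds: {w2}.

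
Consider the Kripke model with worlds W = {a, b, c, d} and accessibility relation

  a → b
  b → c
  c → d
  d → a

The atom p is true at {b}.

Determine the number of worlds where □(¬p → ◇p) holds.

a: successors {b}; ¬p → ◇p there: b:T. ✓
b: successors {c}; ¬p → ◇p there: c:F. ✗
c: successors {d}; ¬p → ◇p there: d:F. ✗
d: successors {a}; ¬p → ◇p there: a:T. ✓
Satisfying worlds: {a, d}.

2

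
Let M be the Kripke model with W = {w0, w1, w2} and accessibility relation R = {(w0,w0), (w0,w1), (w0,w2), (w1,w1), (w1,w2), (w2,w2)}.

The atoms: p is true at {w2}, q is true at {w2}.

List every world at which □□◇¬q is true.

∅

w0: successors {w0, w1, w2}; □◇¬q there: w0:F, w1:F, w2:F. ✗
w1: successors {w1, w2}; □◇¬q there: w1:F, w2:F. ✗
w2: successors {w2}; □◇¬q there: w2:F. ✗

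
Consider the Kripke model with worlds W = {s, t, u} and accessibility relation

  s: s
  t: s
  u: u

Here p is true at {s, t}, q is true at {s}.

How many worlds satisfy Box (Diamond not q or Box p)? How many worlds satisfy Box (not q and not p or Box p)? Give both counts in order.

For Box (Diamond not q or Box p):
s: successors {s}; Diamond not q or Box p there: s:T. ✓
t: successors {s}; Diamond not q or Box p there: s:T. ✓
u: successors {u}; Diamond not q or Box p there: u:T. ✓
— 3 worlds.
For Box (not q and not p or Box p):
s: successors {s}; not q and not p or Box p there: s:T. ✓
t: successors {s}; not q and not p or Box p there: s:T. ✓
u: successors {u}; not q and not p or Box p there: u:T. ✓
— 3 worlds.

3 and 3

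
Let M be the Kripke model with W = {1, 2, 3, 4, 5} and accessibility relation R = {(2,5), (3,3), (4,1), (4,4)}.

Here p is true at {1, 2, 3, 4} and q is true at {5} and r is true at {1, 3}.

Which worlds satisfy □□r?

1: no successors, so □□r holds vacuously. ✓
2: successors {5}; □r there: 5:T. ✓
3: successors {3}; □r there: 3:T. ✓
4: successors {1, 4}; □r there: 1:T, 4:F. ✗
5: no successors, so □□r holds vacuously. ✓

{1, 2, 3, 5}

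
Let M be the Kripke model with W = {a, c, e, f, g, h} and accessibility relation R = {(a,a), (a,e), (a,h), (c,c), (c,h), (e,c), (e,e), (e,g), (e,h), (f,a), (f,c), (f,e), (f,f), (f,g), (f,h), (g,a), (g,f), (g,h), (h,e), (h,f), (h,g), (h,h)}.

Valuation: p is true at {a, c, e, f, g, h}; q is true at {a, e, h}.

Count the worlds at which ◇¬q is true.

a: successors {a, e, h}; ¬q there: a:F, e:F, h:F. ✗
c: successors {c, h}; ¬q there: c:T, h:F. ✓
e: successors {c, e, g, h}; ¬q there: c:T, e:F, g:T, h:F. ✓
f: successors {a, c, e, f, g, h}; ¬q there: a:F, c:T, e:F, f:T, g:T, h:F. ✓
g: successors {a, f, h}; ¬q there: a:F, f:T, h:F. ✓
h: successors {e, f, g, h}; ¬q there: e:F, f:T, g:T, h:F. ✓
Satisfying worlds: {c, e, f, g, h}.

5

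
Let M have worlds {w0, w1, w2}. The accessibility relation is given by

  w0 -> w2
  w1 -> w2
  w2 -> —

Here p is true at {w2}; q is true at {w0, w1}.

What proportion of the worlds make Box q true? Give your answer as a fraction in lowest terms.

1/3

w0: successors {w2}; q there: w2:F. ✗
w1: successors {w2}; q there: w2:F. ✗
w2: no successors, so Box q holds vacuously. ✓
That's 1 of 3 worlds, so 1/3.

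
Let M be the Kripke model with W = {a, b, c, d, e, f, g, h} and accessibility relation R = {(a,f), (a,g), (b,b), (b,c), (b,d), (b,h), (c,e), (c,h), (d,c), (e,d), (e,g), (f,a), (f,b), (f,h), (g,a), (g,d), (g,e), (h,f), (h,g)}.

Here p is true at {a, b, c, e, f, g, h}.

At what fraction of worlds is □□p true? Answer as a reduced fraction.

a: successors {f, g}; □p there: f:T, g:F. ✗
b: successors {b, c, d, h}; □p there: b:F, c:T, d:T, h:T. ✗
c: successors {e, h}; □p there: e:F, h:T. ✗
d: successors {c}; □p there: c:T. ✓
e: successors {d, g}; □p there: d:T, g:F. ✗
f: successors {a, b, h}; □p there: a:T, b:F, h:T. ✗
g: successors {a, d, e}; □p there: a:T, d:T, e:F. ✗
h: successors {f, g}; □p there: f:T, g:F. ✗
That's 1 of 8 worlds, so 1/8.

1/8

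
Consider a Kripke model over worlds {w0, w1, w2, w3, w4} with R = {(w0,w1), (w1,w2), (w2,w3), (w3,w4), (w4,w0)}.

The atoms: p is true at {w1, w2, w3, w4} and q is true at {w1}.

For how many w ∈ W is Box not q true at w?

w0: successors {w1}; not q there: w1:F. ✗
w1: successors {w2}; not q there: w2:T. ✓
w2: successors {w3}; not q there: w3:T. ✓
w3: successors {w4}; not q there: w4:T. ✓
w4: successors {w0}; not q there: w0:T. ✓
Satisfying worlds: {w1, w2, w3, w4}.

4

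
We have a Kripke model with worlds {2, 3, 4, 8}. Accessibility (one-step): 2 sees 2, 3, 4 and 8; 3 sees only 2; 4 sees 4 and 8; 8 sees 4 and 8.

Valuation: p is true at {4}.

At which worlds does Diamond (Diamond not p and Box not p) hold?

2: successors {2, 3, 4, 8}; Diamond not p and Box not p there: 2:F, 3:T, 4:F, 8:F. ✓
3: successors {2}; Diamond not p and Box not p there: 2:F. ✗
4: successors {4, 8}; Diamond not p and Box not p there: 4:F, 8:F. ✗
8: successors {4, 8}; Diamond not p and Box not p there: 4:F, 8:F. ✗

{2}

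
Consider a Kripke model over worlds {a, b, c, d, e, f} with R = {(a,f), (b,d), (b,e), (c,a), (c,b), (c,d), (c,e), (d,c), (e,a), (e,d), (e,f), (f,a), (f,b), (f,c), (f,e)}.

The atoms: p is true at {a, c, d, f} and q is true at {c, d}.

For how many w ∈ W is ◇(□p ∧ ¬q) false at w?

2

a: successors {f}; □p ∧ ¬q there: f:F. ✗
b: successors {d, e}; □p ∧ ¬q there: d:F, e:T. ✓
c: successors {a, b, d, e}; □p ∧ ¬q there: a:T, b:F, d:F, e:T. ✓
d: successors {c}; □p ∧ ¬q there: c:F. ✗
e: successors {a, d, f}; □p ∧ ¬q there: a:T, d:F, f:F. ✓
f: successors {a, b, c, e}; □p ∧ ¬q there: a:T, b:F, c:F, e:T. ✓
Satisfying worlds: {b, c, e, f}.
So ◇(□p ∧ ¬q) fails at the other 2 worlds.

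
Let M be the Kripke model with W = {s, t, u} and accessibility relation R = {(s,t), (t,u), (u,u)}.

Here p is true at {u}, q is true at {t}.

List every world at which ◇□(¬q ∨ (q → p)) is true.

s: successors {t}; □(¬q ∨ (q → p)) there: t:T. ✓
t: successors {u}; □(¬q ∨ (q → p)) there: u:T. ✓
u: successors {u}; □(¬q ∨ (q → p)) there: u:T. ✓

{s, t, u}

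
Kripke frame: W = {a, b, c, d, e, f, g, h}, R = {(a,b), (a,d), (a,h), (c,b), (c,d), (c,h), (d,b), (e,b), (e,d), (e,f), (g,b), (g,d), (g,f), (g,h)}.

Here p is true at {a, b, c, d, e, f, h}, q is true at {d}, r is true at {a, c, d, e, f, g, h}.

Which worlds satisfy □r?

a: successors {b, d, h}; r there: b:F, d:T, h:T. ✗
b: no successors, so □r holds vacuously. ✓
c: successors {b, d, h}; r there: b:F, d:T, h:T. ✗
d: successors {b}; r there: b:F. ✗
e: successors {b, d, f}; r there: b:F, d:T, f:T. ✗
f: no successors, so □r holds vacuously. ✓
g: successors {b, d, f, h}; r there: b:F, d:T, f:T, h:T. ✗
h: no successors, so □r holds vacuously. ✓

{b, f, h}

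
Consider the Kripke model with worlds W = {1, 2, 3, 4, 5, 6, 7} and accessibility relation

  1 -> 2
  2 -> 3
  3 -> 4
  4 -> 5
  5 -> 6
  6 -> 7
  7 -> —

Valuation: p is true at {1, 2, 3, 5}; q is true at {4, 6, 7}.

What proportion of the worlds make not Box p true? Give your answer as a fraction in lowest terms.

1: Box p is T. ✗
2: Box p is T. ✗
3: Box p is F. ✓
4: Box p is T. ✗
5: Box p is F. ✓
6: Box p is F. ✓
7: Box p is T. ✗
That's 3 of 7 worlds, so 3/7.

3/7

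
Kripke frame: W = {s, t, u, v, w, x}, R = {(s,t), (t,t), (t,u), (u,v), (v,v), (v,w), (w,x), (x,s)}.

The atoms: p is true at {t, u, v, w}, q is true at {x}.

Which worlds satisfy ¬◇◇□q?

{s, t, w, x}

s: ◇◇□q is F. ✓
t: ◇◇□q is F. ✓
u: ◇◇□q is T. ✗
v: ◇◇□q is T. ✗
w: ◇◇□q is F. ✓
x: ◇◇□q is F. ✓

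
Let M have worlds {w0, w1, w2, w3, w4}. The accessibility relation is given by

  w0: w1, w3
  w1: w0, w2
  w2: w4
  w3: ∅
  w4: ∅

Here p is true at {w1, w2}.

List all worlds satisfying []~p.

w0: successors {w1, w3}; ~p there: w1:F, w3:T. ✗
w1: successors {w0, w2}; ~p there: w0:T, w2:F. ✗
w2: successors {w4}; ~p there: w4:T. ✓
w3: no successors, so []~p holds vacuously. ✓
w4: no successors, so []~p holds vacuously. ✓

{w2, w3, w4}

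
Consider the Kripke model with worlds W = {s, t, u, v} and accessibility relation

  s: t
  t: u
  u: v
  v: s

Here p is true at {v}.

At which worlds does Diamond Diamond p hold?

{t}

s: successors {t}; Diamond p there: t:F. ✗
t: successors {u}; Diamond p there: u:T. ✓
u: successors {v}; Diamond p there: v:F. ✗
v: successors {s}; Diamond p there: s:F. ✗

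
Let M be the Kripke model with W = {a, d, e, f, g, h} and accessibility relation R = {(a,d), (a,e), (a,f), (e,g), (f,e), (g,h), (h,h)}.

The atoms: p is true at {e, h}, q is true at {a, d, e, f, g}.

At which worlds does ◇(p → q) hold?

{a, e, f}

a: successors {d, e, f}; p → q there: d:T, e:T, f:T. ✓
d: no successors, so ◇(p → q) fails. ✗
e: successors {g}; p → q there: g:T. ✓
f: successors {e}; p → q there: e:T. ✓
g: successors {h}; p → q there: h:F. ✗
h: successors {h}; p → q there: h:F. ✗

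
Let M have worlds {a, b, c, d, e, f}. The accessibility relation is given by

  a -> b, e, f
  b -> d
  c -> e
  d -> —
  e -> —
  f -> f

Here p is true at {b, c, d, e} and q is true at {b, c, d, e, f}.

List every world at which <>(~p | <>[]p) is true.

{a, f}

a: successors {b, e, f}; ~p | <>[]p there: b:T, e:F, f:T. ✓
b: successors {d}; ~p | <>[]p there: d:F. ✗
c: successors {e}; ~p | <>[]p there: e:F. ✗
d: no successors, so <>(~p | <>[]p) fails. ✗
e: no successors, so <>(~p | <>[]p) fails. ✗
f: successors {f}; ~p | <>[]p there: f:T. ✓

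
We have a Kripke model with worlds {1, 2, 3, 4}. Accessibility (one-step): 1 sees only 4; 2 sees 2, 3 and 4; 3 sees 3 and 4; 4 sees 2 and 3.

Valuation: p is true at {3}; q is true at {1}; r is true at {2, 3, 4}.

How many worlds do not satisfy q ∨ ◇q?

3

1: q is T, ◇q is F. ✓
2: q is F, ◇q is F. ✗
3: q is F, ◇q is F. ✗
4: q is F, ◇q is F. ✗
Satisfying worlds: {1}.
So q ∨ ◇q fails at the other 3 worlds.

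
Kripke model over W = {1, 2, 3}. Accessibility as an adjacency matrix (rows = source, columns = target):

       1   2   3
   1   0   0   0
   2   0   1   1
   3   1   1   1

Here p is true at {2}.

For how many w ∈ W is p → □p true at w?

2

1: p is F, □p is T. ✓
2: p is T, □p is F. ✗
3: p is F, □p is F. ✓
Satisfying worlds: {1, 3}.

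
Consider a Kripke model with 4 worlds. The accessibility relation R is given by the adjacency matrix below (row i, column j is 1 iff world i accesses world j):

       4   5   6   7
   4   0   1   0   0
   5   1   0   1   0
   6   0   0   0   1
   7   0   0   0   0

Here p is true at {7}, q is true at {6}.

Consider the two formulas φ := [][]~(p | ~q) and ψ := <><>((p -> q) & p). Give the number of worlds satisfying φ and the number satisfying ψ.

2 and 0

For [][]~(p | ~q):
4: successors {5}; []~(p | ~q) there: 5:F. ✗
5: successors {4, 6}; []~(p | ~q) there: 4:F, 6:F. ✗
6: successors {7}; []~(p | ~q) there: 7:T. ✓
7: no successors, so [][]~(p | ~q) holds vacuously. ✓
— 2 worlds.
For <><>((p -> q) & p):
4: successors {5}; <>((p -> q) & p) there: 5:F. ✗
5: successors {4, 6}; <>((p -> q) & p) there: 4:F, 6:F. ✗
6: successors {7}; <>((p -> q) & p) there: 7:F. ✗
7: no successors, so <><>((p -> q) & p) fails. ✗
— 0 worlds.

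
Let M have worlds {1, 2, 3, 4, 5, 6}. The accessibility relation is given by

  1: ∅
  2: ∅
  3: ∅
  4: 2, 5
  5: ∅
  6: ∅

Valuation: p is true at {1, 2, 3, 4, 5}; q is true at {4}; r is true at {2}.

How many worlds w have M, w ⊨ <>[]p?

1

1: no successors, so <>[]p fails. ✗
2: no successors, so <>[]p fails. ✗
3: no successors, so <>[]p fails. ✗
4: successors {2, 5}; []p there: 2:T, 5:T. ✓
5: no successors, so <>[]p fails. ✗
6: no successors, so <>[]p fails. ✗
Satisfying worlds: {4}.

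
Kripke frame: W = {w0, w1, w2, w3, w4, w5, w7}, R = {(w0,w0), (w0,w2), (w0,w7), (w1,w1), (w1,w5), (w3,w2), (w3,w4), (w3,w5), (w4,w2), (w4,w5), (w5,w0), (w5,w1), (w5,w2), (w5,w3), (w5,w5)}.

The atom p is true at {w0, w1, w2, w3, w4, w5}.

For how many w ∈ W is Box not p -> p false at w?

1

w0: Box not p is F, p is T. ✓
w1: Box not p is F, p is T. ✓
w2: Box not p is T, p is T. ✓
w3: Box not p is F, p is T. ✓
w4: Box not p is F, p is T. ✓
w5: Box not p is F, p is T. ✓
w7: Box not p is T, p is F. ✗
Satisfying worlds: {w0, w1, w2, w3, w4, w5}.
So Box not p -> p fails at the other 1 world.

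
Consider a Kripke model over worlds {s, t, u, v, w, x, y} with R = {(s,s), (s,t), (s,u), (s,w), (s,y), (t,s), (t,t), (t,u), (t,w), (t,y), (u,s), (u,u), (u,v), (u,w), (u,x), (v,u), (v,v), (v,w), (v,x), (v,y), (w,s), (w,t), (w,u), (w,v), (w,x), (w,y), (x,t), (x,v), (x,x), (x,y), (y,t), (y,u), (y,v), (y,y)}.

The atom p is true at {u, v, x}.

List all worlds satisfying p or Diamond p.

s: p is F, Diamond p is T. ✓
t: p is F, Diamond p is T. ✓
u: p is T, Diamond p is T. ✓
v: p is T, Diamond p is T. ✓
w: p is F, Diamond p is T. ✓
x: p is T, Diamond p is T. ✓
y: p is F, Diamond p is T. ✓

{s, t, u, v, w, x, y}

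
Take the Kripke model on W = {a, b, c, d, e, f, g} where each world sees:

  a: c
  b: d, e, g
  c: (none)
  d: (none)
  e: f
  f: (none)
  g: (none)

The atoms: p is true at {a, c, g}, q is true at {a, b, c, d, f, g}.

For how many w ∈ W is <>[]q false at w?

a: successors {c}; []q there: c:T. ✓
b: successors {d, e, g}; []q there: d:T, e:T, g:T. ✓
c: no successors, so <>[]q fails. ✗
d: no successors, so <>[]q fails. ✗
e: successors {f}; []q there: f:T. ✓
f: no successors, so <>[]q fails. ✗
g: no successors, so <>[]q fails. ✗
Satisfying worlds: {a, b, e}.
So <>[]q fails at the other 4 worlds.

4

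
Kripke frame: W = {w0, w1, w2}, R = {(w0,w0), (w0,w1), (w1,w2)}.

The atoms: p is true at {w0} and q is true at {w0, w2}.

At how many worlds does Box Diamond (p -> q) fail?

w0: successors {w0, w1}; Diamond (p -> q) there: w0:T, w1:T. ✓
w1: successors {w2}; Diamond (p -> q) there: w2:F. ✗
w2: no successors, so Box Diamond (p -> q) holds vacuously. ✓
Satisfying worlds: {w0, w2}.
So Box Diamond (p -> q) fails at the other 1 world.

1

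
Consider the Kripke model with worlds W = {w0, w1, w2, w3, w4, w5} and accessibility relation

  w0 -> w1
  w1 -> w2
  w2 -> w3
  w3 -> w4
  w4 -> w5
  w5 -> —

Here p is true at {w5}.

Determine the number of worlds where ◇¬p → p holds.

w0: ◇¬p is T, p is F. ✗
w1: ◇¬p is T, p is F. ✗
w2: ◇¬p is T, p is F. ✗
w3: ◇¬p is T, p is F. ✗
w4: ◇¬p is F, p is F. ✓
w5: ◇¬p is F, p is T. ✓
Satisfying worlds: {w4, w5}.

2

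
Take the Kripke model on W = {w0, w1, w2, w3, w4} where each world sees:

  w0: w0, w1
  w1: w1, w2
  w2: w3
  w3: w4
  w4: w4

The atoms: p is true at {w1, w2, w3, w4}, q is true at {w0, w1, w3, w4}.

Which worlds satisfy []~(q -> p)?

∅

w0: successors {w0, w1}; ~(q -> p) there: w0:T, w1:F. ✗
w1: successors {w1, w2}; ~(q -> p) there: w1:F, w2:F. ✗
w2: successors {w3}; ~(q -> p) there: w3:F. ✗
w3: successors {w4}; ~(q -> p) there: w4:F. ✗
w4: successors {w4}; ~(q -> p) there: w4:F. ✗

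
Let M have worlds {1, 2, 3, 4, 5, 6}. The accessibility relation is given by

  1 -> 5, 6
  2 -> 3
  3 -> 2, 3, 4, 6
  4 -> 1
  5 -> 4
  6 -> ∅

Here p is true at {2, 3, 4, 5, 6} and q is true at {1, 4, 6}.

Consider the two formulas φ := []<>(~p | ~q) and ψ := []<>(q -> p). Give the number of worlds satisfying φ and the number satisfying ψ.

For []<>(~p | ~q):
1: successors {5, 6}; <>(~p | ~q) there: 5:F, 6:F. ✗
2: successors {3}; <>(~p | ~q) there: 3:T. ✓
3: successors {2, 3, 4, 6}; <>(~p | ~q) there: 2:T, 3:T, 4:T, 6:F. ✗
4: successors {1}; <>(~p | ~q) there: 1:T. ✓
5: successors {4}; <>(~p | ~q) there: 4:T. ✓
6: no successors, so []<>(~p | ~q) holds vacuously. ✓
— 4 worlds.
For []<>(q -> p):
1: successors {5, 6}; <>(q -> p) there: 5:T, 6:F. ✗
2: successors {3}; <>(q -> p) there: 3:T. ✓
3: successors {2, 3, 4, 6}; <>(q -> p) there: 2:T, 3:T, 4:F, 6:F. ✗
4: successors {1}; <>(q -> p) there: 1:T. ✓
5: successors {4}; <>(q -> p) there: 4:F. ✗
6: no successors, so []<>(q -> p) holds vacuously. ✓
— 3 worlds.

4 and 3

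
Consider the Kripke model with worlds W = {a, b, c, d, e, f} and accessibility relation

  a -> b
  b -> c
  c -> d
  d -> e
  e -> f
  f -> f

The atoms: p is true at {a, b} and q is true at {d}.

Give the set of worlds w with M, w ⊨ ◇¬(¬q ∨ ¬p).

a: successors {b}; ¬(¬q ∨ ¬p) there: b:F. ✗
b: successors {c}; ¬(¬q ∨ ¬p) there: c:F. ✗
c: successors {d}; ¬(¬q ∨ ¬p) there: d:F. ✗
d: successors {e}; ¬(¬q ∨ ¬p) there: e:F. ✗
e: successors {f}; ¬(¬q ∨ ¬p) there: f:F. ✗
f: successors {f}; ¬(¬q ∨ ¬p) there: f:F. ✗

∅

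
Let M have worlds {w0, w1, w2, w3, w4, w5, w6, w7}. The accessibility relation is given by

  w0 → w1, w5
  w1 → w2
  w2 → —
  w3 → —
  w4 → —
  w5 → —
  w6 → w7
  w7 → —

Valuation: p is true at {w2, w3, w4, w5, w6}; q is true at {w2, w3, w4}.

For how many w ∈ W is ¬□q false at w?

6

w0: □q is F. ✓
w1: □q is T. ✗
w2: □q is T. ✗
w3: □q is T. ✗
w4: □q is T. ✗
w5: □q is T. ✗
w6: □q is F. ✓
w7: □q is T. ✗
Satisfying worlds: {w0, w6}.
So ¬□q fails at the other 6 worlds.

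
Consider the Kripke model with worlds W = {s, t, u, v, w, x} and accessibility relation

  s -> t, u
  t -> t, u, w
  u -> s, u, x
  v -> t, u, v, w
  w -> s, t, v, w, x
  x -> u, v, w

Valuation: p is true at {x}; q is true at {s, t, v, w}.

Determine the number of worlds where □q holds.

0

s: successors {t, u}; q there: t:T, u:F. ✗
t: successors {t, u, w}; q there: t:T, u:F, w:T. ✗
u: successors {s, u, x}; q there: s:T, u:F, x:F. ✗
v: successors {t, u, v, w}; q there: t:T, u:F, v:T, w:T. ✗
w: successors {s, t, v, w, x}; q there: s:T, t:T, v:T, w:T, x:F. ✗
x: successors {u, v, w}; q there: u:F, v:T, w:T. ✗
Satisfying worlds: ∅.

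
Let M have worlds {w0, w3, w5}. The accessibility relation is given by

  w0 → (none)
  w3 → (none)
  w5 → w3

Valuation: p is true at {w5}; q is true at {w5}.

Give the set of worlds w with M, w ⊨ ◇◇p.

∅

w0: no successors, so ◇◇p fails. ✗
w3: no successors, so ◇◇p fails. ✗
w5: successors {w3}; ◇p there: w3:F. ✗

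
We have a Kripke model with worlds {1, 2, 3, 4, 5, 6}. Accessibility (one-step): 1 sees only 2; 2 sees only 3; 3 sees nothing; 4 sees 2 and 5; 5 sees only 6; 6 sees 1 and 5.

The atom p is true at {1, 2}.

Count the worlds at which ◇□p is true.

2

1: successors {2}; □p there: 2:F. ✗
2: successors {3}; □p there: 3:T. ✓
3: no successors, so ◇□p fails. ✗
4: successors {2, 5}; □p there: 2:F, 5:F. ✗
5: successors {6}; □p there: 6:F. ✗
6: successors {1, 5}; □p there: 1:T, 5:F. ✓
Satisfying worlds: {2, 6}.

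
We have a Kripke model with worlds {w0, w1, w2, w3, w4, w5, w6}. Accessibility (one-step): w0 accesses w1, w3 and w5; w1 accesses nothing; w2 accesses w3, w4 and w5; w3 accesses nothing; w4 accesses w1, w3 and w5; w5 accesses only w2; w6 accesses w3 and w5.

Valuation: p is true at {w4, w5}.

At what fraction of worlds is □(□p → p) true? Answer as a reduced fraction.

3/7

w0: successors {w1, w3, w5}; □p → p there: w1:F, w3:F, w5:T. ✗
w1: no successors, so □(□p → p) holds vacuously. ✓
w2: successors {w3, w4, w5}; □p → p there: w3:F, w4:T, w5:T. ✗
w3: no successors, so □(□p → p) holds vacuously. ✓
w4: successors {w1, w3, w5}; □p → p there: w1:F, w3:F, w5:T. ✗
w5: successors {w2}; □p → p there: w2:T. ✓
w6: successors {w3, w5}; □p → p there: w3:F, w5:T. ✗
That's 3 of 7 worlds, so 3/7.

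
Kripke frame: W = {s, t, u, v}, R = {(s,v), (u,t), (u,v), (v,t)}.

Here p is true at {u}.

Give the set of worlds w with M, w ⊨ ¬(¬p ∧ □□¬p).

{u}

s: ¬p ∧ □□¬p is T. ✗
t: ¬p ∧ □□¬p is T. ✗
u: ¬p ∧ □□¬p is F. ✓
v: ¬p ∧ □□¬p is T. ✗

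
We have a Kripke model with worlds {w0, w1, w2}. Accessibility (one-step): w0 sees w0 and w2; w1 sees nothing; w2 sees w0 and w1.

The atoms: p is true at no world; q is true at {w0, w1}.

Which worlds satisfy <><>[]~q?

w0: successors {w0, w2}; <>[]~q there: w0:F, w2:T. ✓
w1: no successors, so <><>[]~q fails. ✗
w2: successors {w0, w1}; <>[]~q there: w0:F, w1:F. ✗

{w0}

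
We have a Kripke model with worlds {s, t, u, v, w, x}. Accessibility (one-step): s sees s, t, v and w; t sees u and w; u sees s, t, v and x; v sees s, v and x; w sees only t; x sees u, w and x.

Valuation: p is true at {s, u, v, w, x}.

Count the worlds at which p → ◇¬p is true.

s: p is T, ◇¬p is T. ✓
t: p is F, ◇¬p is F. ✓
u: p is T, ◇¬p is T. ✓
v: p is T, ◇¬p is F. ✗
w: p is T, ◇¬p is T. ✓
x: p is T, ◇¬p is F. ✗
Satisfying worlds: {s, t, u, w}.

4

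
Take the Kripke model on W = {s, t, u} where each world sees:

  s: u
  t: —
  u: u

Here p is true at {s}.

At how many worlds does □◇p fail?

2

s: successors {u}; ◇p there: u:F. ✗
t: no successors, so □◇p holds vacuously. ✓
u: successors {u}; ◇p there: u:F. ✗
Satisfying worlds: {t}.
So □◇p fails at the other 2 worlds.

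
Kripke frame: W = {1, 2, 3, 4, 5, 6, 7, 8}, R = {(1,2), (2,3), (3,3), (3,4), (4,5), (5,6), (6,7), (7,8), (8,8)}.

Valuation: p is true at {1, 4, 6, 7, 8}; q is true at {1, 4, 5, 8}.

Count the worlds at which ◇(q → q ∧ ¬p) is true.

1: successors {2}; q → q ∧ ¬p there: 2:T. ✓
2: successors {3}; q → q ∧ ¬p there: 3:T. ✓
3: successors {3, 4}; q → q ∧ ¬p there: 3:T, 4:F. ✓
4: successors {5}; q → q ∧ ¬p there: 5:T. ✓
5: successors {6}; q → q ∧ ¬p there: 6:T. ✓
6: successors {7}; q → q ∧ ¬p there: 7:T. ✓
7: successors {8}; q → q ∧ ¬p there: 8:F. ✗
8: successors {8}; q → q ∧ ¬p there: 8:F. ✗
Satisfying worlds: {1, 2, 3, 4, 5, 6}.

6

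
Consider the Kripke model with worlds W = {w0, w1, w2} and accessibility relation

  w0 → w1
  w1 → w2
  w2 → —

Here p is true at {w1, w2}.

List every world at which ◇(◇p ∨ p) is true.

w0: successors {w1}; ◇p ∨ p there: w1:T. ✓
w1: successors {w2}; ◇p ∨ p there: w2:T. ✓
w2: no successors, so ◇(◇p ∨ p) fails. ✗

{w0, w1}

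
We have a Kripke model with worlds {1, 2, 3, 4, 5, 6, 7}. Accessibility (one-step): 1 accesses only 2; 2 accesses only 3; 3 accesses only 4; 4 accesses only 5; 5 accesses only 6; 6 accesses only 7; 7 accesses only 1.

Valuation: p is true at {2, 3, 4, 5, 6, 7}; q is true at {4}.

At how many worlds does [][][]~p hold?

1: successors {2}; [][]~p there: 2:F. ✗
2: successors {3}; [][]~p there: 3:F. ✗
3: successors {4}; [][]~p there: 4:F. ✗
4: successors {5}; [][]~p there: 5:F. ✗
5: successors {6}; [][]~p there: 6:T. ✓
6: successors {7}; [][]~p there: 7:F. ✗
7: successors {1}; [][]~p there: 1:F. ✗
Satisfying worlds: {5}.

1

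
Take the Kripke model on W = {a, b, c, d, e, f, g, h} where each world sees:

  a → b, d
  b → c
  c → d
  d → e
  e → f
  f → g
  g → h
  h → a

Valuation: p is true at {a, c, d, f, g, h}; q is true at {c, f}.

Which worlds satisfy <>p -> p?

a: <>p is T, p is T. ✓
b: <>p is T, p is F. ✗
c: <>p is T, p is T. ✓
d: <>p is F, p is T. ✓
e: <>p is T, p is F. ✗
f: <>p is T, p is T. ✓
g: <>p is T, p is T. ✓
h: <>p is T, p is T. ✓

{a, c, d, f, g, h}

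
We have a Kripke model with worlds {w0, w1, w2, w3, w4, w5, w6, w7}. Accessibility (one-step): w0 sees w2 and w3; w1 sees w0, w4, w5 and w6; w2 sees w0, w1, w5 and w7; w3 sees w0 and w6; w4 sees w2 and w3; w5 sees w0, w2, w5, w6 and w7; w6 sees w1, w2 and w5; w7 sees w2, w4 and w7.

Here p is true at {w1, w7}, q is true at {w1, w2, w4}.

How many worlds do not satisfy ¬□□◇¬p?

w0: □□◇¬p is T. ✗
w1: □□◇¬p is T. ✗
w2: □□◇¬p is T. ✗
w3: □□◇¬p is T. ✗
w4: □□◇¬p is T. ✗
w5: □□◇¬p is T. ✗
w6: □□◇¬p is T. ✗
w7: □□◇¬p is T. ✗
Satisfying worlds: ∅.
So ¬□□◇¬p fails at the other 8 worlds.

8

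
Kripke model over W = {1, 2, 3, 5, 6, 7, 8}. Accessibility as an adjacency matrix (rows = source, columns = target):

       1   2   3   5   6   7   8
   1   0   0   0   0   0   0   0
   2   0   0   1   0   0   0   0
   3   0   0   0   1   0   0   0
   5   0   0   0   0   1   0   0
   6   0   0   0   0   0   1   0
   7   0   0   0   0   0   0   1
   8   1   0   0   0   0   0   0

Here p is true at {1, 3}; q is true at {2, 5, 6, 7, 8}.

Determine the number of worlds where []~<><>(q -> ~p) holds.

3

1: no successors, so []~<><>(q -> ~p) holds vacuously. ✓
2: successors {3}; ~<><>(q -> ~p) there: 3:F. ✗
3: successors {5}; ~<><>(q -> ~p) there: 5:F. ✗
5: successors {6}; ~<><>(q -> ~p) there: 6:F. ✗
6: successors {7}; ~<><>(q -> ~p) there: 7:F. ✗
7: successors {8}; ~<><>(q -> ~p) there: 8:T. ✓
8: successors {1}; ~<><>(q -> ~p) there: 1:T. ✓
Satisfying worlds: {1, 7, 8}.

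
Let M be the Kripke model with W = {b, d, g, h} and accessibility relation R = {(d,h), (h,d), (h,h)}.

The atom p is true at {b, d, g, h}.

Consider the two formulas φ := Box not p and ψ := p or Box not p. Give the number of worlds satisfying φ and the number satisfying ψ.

2 and 4

For Box not p:
b: no successors, so Box not p holds vacuously. ✓
d: successors {h}; not p there: h:F. ✗
g: no successors, so Box not p holds vacuously. ✓
h: successors {d, h}; not p there: d:F, h:F. ✗
— 2 worlds.
For p or Box not p:
b: p is T, Box not p is T. ✓
d: p is T, Box not p is F. ✓
g: p is T, Box not p is T. ✓
h: p is T, Box not p is F. ✓
— 4 worlds.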